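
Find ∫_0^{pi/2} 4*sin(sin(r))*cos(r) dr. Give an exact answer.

4 - 4*cos(1)

Let u = sin(r), so du = cos(r) dr. When r = 0, u = 0; when r = pi/2, u = 1.
The integral becomes 4·∫ sin(u) du from 0 to 1, with antiderivative -4*cos(u).
Back in r: F(r) = -4*cos(sin(r)).
Then F(pi/2) - F(0) = (-4*cos(1)) - (-4) = 4 - 4*cos(1).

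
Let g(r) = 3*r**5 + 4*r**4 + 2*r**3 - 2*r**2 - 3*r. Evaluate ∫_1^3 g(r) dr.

8524/15

By the power rule, an antiderivative is F(r) = r**6/2 + 4*r**5/5 + r**4/2 - 2*r**3/3 - 3*r**2/2.
Then F(3) - F(1) = (5679/10) - (-11/30) = 8524/15.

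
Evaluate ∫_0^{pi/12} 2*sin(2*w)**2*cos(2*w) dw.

Let u = sin(2*w), so du = 2*cos(2*w) dw. When w = 0, u = 0; when w = pi/12, u = 1/2.
The integral becomes ∫ u**2 du from 0 to 1/2, with antiderivative u**3/3.
Back in w: F(w) = sin(2*w)**3/3.
Then F(pi/12) - F(0) = (1/24) - (0) = 1/24.

1/24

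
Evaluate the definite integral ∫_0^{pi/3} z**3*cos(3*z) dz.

4/27 - pi**2/27

Integrate by parts 3 times (u = z^3, dv = cos(3*z) dz).
An antiderivative is F(z) = z**3*sin(3*z)/3 + z**2*cos(3*z)/3 - 2*z*sin(3*z)/9 - 2*cos(3*z)/27.
Then F(pi/3) - F(0) = (2/27 - pi**2/27) - (-2/27) = 4/27 - pi**2/27.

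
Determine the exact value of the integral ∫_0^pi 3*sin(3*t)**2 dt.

Use the identity sin^2(3*t) = (1 - cos(6*t))/2.
An antiderivative is F(t) = 3*t/2 - sin(6*t)/4.
Then F(pi) - F(0) = (3*pi/2) - (0) = 3*pi/2.

3*pi/2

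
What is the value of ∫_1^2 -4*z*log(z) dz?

3 - 8*log(2)

Integrate by parts once (u = ln z, dv = -4*z dz).
An antiderivative is F(z) = -z**2*(2*log(z) - 1).
Then F(2) - F(1) = (4 - 8*log(2)) - (1) = 3 - 8*log(2).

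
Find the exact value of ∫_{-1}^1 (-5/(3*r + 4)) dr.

An antiderivative is F(r) = -5*log(3*r + 4)/3.
Then F(1) - F(-1) = (-5*log(7)/3) - (0) = -5*log(7)/3.

-5*log(7)/3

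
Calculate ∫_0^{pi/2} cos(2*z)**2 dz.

pi/4

Use the identity cos^2(2*z) = (1 + cos(4*z))/2.
An antiderivative is F(z) = z/2 + sin(4*z)/8.
Then F(pi/2) - F(0) = (pi/4) - (0) = pi/4.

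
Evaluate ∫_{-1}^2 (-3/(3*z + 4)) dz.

-log(10)

An antiderivative is F(z) = -log(3*z + 4).
Then F(2) - F(-1) = (-log(10)) - (0) = -log(10).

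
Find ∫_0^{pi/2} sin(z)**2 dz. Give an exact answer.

pi/4

Use the identity sin^2(z) = (1 - cos(2*z))/2.
An antiderivative is F(z) = z/2 - sin(2*z)/4.
Then F(pi/2) - F(0) = (pi/4) - (0) = pi/4.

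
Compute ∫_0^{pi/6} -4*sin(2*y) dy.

-1

An antiderivative is F(y) = 2*cos(2*y).
Then F(pi/6) - F(0) = (1) - (2) = -1.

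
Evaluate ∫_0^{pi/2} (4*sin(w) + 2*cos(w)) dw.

6

An antiderivative is F(w) = 2*sin(w) - 4*cos(w).
Then F(pi/2) - F(0) = (2) - (-4) = 6.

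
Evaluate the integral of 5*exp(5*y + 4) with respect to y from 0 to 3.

-exp(4) + exp(19)

Let u = 5*y + 4, so du = 5 dy. When y = 0, u = 4; when y = 3, u = 19.
The integral becomes ∫ exp(u) du from 4 to 19, with antiderivative exp(u).
Back in y: F(y) = exp(5*y + 4).
Then F(3) - F(0) = (exp(19)) - (exp(4)) = -exp(4) + exp(19).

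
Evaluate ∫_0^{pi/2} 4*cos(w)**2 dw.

pi

Use the identity cos^2(w) = (1 + cos(2*w))/2.
An antiderivative is F(w) = 2*w + sin(2*w).
Then F(pi/2) - F(0) = (pi) - (0) = pi.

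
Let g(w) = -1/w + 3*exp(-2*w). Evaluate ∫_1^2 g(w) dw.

-log(2) - 3*exp(-4)/2 + 3*exp(-2)/2

An antiderivative is F(w) = -log(w) - 3*exp(-2*w)/2.
Then F(2) - F(1) = (-log(2) - 3*exp(-4)/2) - (-3*exp(-2)/2) = -log(2) - 3*exp(-4)/2 + 3*exp(-2)/2.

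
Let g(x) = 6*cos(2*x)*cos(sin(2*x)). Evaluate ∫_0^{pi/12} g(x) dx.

Let u = sin(2*x), so du = 2*cos(2*x) dx. When x = 0, u = 0; when x = pi/12, u = 1/2.
The integral becomes 3·∫ cos(u) du from 0 to 1/2, with antiderivative 3*sin(u).
Back in x: F(x) = 3*sin(sin(2*x)).
Then F(pi/12) - F(0) = (3*sin(1/2)) - (0) = 3*sin(1/2).

3*sin(1/2)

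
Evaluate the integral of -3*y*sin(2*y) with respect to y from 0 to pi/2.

Integrate by parts once (u = y, dv = -3*sin(2*y) dy).
An antiderivative is F(y) = 3*y*cos(2*y)/2 - 3*sin(2*y)/4.
Then F(pi/2) - F(0) = (-3*pi/4) - (0) = -3*pi/4.

-3*pi/4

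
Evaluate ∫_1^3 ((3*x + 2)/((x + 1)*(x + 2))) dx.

-4*log(3) - log(2) + 4*log(5)

Factor the denominator: x**2 + 3*x + 2 = (x + 2)(x + 1).
Partial fractions: (3*x + 2)/((x + 1)*(x + 2)) = 4/(x + 2) - 1/(x + 1).
An antiderivative is F(x) = -log(x + 1) + 4*log(x + 2).
Then F(3) - F(1) = (-2*log(2) + 4*log(5)) - (log(81/2)) = -4*log(3) - log(2) + 4*log(5).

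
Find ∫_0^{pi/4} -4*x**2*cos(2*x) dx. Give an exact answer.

Integrate by parts twice (u = x^2, dv = -4*cos(2*x) dx).
An antiderivative is F(x) = -2*x**2*sin(2*x) - 2*x*cos(2*x) + sin(2*x).
Then F(pi/4) - F(0) = (1 - pi**2/8) - (0) = 1 - pi**2/8.

1 - pi**2/8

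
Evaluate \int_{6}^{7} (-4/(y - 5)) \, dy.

-log(16)

An antiderivative is F(y) = -4*log(y - 5).
Then F(7) - F(6) = (-log(16)) - (0) = -log(16).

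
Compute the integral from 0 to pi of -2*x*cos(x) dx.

4

Integrate by parts once (u = x, dv = -2*cos(x) dx).
An antiderivative is F(x) = -2*x*sin(x) - 2*cos(x).
Then F(pi) - F(0) = (2) - (-2) = 4.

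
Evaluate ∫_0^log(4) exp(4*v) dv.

Let u = exp(v), so du = exp(v) dv. When v = 0, u = 1; when v = log(4), u = 4.
The integral becomes ∫ u**3 du from 1 to 4, with antiderivative u**4/4.
Back in v: F(v) = exp(4*v)/4.
Then F(log(4)) - F(0) = (64) - (1/4) = 255/4.

255/4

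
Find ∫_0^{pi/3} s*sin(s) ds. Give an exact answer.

Integrate by parts once (u = s, dv = sin(s) ds).
An antiderivative is F(s) = -s*cos(s) + sin(s).
Then F(pi/3) - F(0) = (-pi/6 + sqrt(3)/2) - (0) = -pi/6 + sqrt(3)/2.

-pi/6 + sqrt(3)/2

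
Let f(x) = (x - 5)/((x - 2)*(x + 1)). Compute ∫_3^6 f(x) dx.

Factor the denominator: x**2 - x - 2 = (x + 1)(x - 2).
Partial fractions: (x - 5)/((x - 2)*(x + 1)) = 2/(x + 1) - 1/(x - 2).
An antiderivative is F(x) = -log(x - 2) + 2*log(x + 1).
Then F(6) - F(3) = (log(49/4)) - (log(16)) = log(49/64).

log(49/64)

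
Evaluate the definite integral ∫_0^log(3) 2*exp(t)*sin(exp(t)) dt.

2*cos(1) - 2*cos(3)

Let u = exp(t), so du = exp(t) dt. When t = 0, u = 1; when t = log(3), u = 3.
The integral becomes 2·∫ sin(u) du from 1 to 3, with antiderivative -2*cos(u).
Back in t: F(t) = -2*cos(exp(t)).
Then F(log(3)) - F(0) = (-2*cos(3)) - (-2*cos(1)) = 2*cos(1) - 2*cos(3).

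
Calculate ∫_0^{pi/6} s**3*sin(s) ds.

-3 - sqrt(3)*pi**3/432 + pi**2/24 + sqrt(3)*pi/2

Integrate by parts 3 times (u = s^3, dv = sin(s) ds).
An antiderivative is F(s) = -s**3*cos(s) + 3*s**2*sin(s) + 6*s*cos(s) - 6*sin(s).
Then F(pi/6) - F(0) = (-3 - sqrt(3)*pi**3/432 + pi**2/24 + sqrt(3)*pi/2) - (0) = -3 - sqrt(3)*pi**3/432 + pi**2/24 + sqrt(3)*pi/2.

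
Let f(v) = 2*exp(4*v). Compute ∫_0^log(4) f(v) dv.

255/2

Let u = exp(v), so du = exp(v) dv. When v = 0, u = 1; when v = log(4), u = 4.
The integral becomes 2·∫ u**3 du from 1 to 4, with antiderivative u**4/2.
Back in v: F(v) = exp(4*v)/2.
Then F(log(4)) - F(0) = (128) - (1/2) = 255/2.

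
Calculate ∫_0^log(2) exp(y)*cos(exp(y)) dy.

Let u = exp(y), so du = exp(y) dy. When y = 0, u = 1; when y = log(2), u = 2.
The integral becomes ∫ cos(u) du from 1 to 2, with antiderivative sin(u).
Back in y: F(y) = sin(exp(y)).
Then F(log(2)) - F(0) = (sin(2)) - (sin(1)) = -sin(1) + sin(2).

-sin(1) + sin(2)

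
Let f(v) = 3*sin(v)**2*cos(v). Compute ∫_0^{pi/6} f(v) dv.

1/8

Let u = sin(v), so du = cos(v) dv. When v = 0, u = 0; when v = pi/6, u = 1/2.
The integral becomes 3·∫ u**2 du from 0 to 1/2, with antiderivative u**3.
Back in v: F(v) = sin(v)**3.
Then F(pi/6) - F(0) = (1/8) - (0) = 1/8.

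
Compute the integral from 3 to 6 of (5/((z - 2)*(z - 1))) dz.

-5*log(5) + 15*log(2)

Factor the denominator: z**2 - 3*z + 2 = (z - 1)(z - 2).
Partial fractions: 5/((z - 2)*(z - 1)) = -5/(z - 1) + 5/(z - 2).
An antiderivative is F(z) = 5*log(z - 2) - 5*log(z - 1).
Then F(6) - F(3) = (-5*log(5) + 10*log(2)) - (-log(32)) = -5*log(5) + 15*log(2).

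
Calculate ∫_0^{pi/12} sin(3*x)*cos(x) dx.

5/16 - sqrt(3)/8

Use the identity sin(3*x)cos(x) = [sin(4*x) + sin(2*x)]/2.
An antiderivative is F(x) = -cos(2*x)/4 - cos(4*x)/8.
Then F(pi/12) - F(0) = (-sqrt(3)/8 - 1/16) - (-3/8) = 5/16 - sqrt(3)/8.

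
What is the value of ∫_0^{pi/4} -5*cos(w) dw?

-5*sqrt(2)/2

An antiderivative is F(w) = -5*sin(w).
Then F(pi/4) - F(0) = (-5*sqrt(2)/2) - (0) = -5*sqrt(2)/2.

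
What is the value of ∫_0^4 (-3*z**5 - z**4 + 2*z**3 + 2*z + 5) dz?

By the power rule, an antiderivative is F(z) = -z**6/2 - z**5/5 + z**4/2 + z**2 + 5*z.
Then F(4) - F(0) = (-10444/5) - (0) = -10444/5.

-10444/5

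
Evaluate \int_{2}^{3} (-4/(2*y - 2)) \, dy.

An antiderivative is F(y) = -2*log(2*y - 2).
Then F(3) - F(2) = (-log(16)) - (-log(4)) = -log(4).

-log(4)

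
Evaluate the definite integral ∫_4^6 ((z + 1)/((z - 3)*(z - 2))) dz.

log(81/8)

Factor the denominator: z**2 - 5*z + 6 = (z - 2)(z - 3).
Partial fractions: (z + 1)/((z - 3)*(z - 2)) = -3/(z - 2) + 4/(z - 3).
An antiderivative is F(z) = 4*log(z - 3) - 3*log(z - 2).
Then F(6) - F(4) = (log(81/64)) - (-log(8)) = log(81/8).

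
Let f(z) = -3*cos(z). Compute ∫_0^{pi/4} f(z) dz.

An antiderivative is F(z) = -3*sin(z).
Then F(pi/4) - F(0) = (-3*sqrt(2)/2) - (0) = -3*sqrt(2)/2.

-3*sqrt(2)/2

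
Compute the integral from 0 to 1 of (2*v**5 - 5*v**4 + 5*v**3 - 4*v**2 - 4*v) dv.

By the power rule, an antiderivative is F(v) = v**6/3 - v**5 + 5*v**4/4 - 4*v**3/3 - 2*v**2.
Then F(1) - F(0) = (-11/4) - (0) = -11/4.

-11/4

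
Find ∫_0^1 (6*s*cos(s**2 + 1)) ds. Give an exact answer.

Let u = s**2 + 1, so du = 2*s ds. When s = 0, u = 1; when s = 1, u = 2.
The integral becomes 3·∫ cos(u) du from 1 to 2, with antiderivative 3*sin(u).
Back in s: F(s) = 3*sin(s**2 + 1).
Then F(1) - F(0) = (3*sin(2)) - (3*sin(1)) = -3*sin(1) + 3*sin(2).

-3*sin(1) + 3*sin(2)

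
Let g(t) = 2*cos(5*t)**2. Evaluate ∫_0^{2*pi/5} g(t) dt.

2*pi/5

Use the identity cos^2(5*t) = (1 + cos(10*t))/2.
An antiderivative is F(t) = t + sin(10*t)/10.
Then F(2*pi/5) - F(0) = (2*pi/5) - (0) = 2*pi/5.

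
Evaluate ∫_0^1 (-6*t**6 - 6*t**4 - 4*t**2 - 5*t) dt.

By the power rule, an antiderivative is F(t) = -6*t**7/7 - 6*t**5/5 - 4*t**3/3 - 5*t**2/2.
Then F(1) - F(0) = (-1237/210) - (0) = -1237/210.

-1237/210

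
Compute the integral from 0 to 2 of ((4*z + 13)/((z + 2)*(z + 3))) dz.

Factor the denominator: z**2 + 5*z + 6 = (z + 3)(z + 2).
Partial fractions: (4*z + 13)/((z + 2)*(z + 3)) = -1/(z + 3) + 5/(z + 2).
An antiderivative is F(z) = 5*log(z + 2) - log(z + 3).
Then F(2) - F(0) = (-log(5) + 10*log(2)) - (log(32/3)) = log(96/5).

log(96/5)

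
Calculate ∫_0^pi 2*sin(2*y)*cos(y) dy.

8/3

Use the identity sin(2*y)cos(y) = [sin(3*y) + sin(y)]/2.
An antiderivative is F(y) = -cos(y) - cos(3*y)/3.
Then F(pi) - F(0) = (4/3) - (-4/3) = 8/3.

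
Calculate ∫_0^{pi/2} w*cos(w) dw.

Integrate by parts once (u = w, dv = cos(w) dw).
An antiderivative is F(w) = w*sin(w) + cos(w).
Then F(pi/2) - F(0) = (pi/2) - (1) = -1 + pi/2.

-1 + pi/2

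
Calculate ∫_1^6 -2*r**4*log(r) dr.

Integrate by parts once (u = ln r, dv = -2*r**4 dr).
An antiderivative is F(r) = -2*r**5*(5*log(r) - 1)/25.
Then F(6) - F(1) = (15552/25 - 15552*log(6)/5) - (2/25) = 622 - 15552*log(6)/5.

622 - 15552*log(6)/5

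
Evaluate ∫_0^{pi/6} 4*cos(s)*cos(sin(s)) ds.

Let u = sin(s), so du = cos(s) ds. When s = 0, u = 0; when s = pi/6, u = 1/2.
The integral becomes 4·∫ cos(u) du from 0 to 1/2, with antiderivative 4*sin(u).
Back in s: F(s) = 4*sin(sin(s)).
Then F(pi/6) - F(0) = (4*sin(1/2)) - (0) = 4*sin(1/2).

4*sin(1/2)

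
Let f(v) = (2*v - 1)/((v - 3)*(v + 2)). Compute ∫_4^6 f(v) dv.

log(4)

Factor the denominator: v**2 - v - 6 = (v + 2)(v - 3).
Partial fractions: (2*v - 1)/((v - 3)*(v + 2)) = 1/(v + 2) + 1/(v - 3).
An antiderivative is F(v) = log(v - 3) + log(v + 2).
Then F(6) - F(4) = (log(24)) - (log(6)) = log(4).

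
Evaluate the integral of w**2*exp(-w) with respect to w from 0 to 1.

Integrate by parts twice (u = w^2, dv = exp(-w) dw).
An antiderivative is F(w) = (-w**2 - 2*w - 2)*exp(-w).
Then F(1) - F(0) = (-5*exp(-1)) - (-2) = 2 - 5*exp(-1).

2 - 5*exp(-1)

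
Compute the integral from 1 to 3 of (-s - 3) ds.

By the power rule, an antiderivative is F(s) = -s**2/2 - 3*s.
Then F(3) - F(1) = (-27/2) - (-7/2) = -10.

-10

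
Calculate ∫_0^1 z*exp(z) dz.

1

Integrate by parts once (u = z, dv = exp(z) dz).
An antiderivative is F(z) = (z - 1)*exp(z).
Then F(1) - F(0) = (0) - (-1) = 1.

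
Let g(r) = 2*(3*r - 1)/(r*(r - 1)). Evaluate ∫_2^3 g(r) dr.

log(36)

Factor the denominator: r**2 - r = r(r - 1).
Partial fractions: 2*(3*r - 1)/(r*(r - 1)) = 2/r + 4/(r - 1).
An antiderivative is F(r) = 2*log(r) + 4*log(r - 1).
Then F(3) - F(2) = (2*log(3) + 4*log(2)) - (log(4)) = log(36).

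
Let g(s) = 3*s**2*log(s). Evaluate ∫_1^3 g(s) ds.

Integrate by parts once (u = ln s, dv = 3*s**2 ds).
An antiderivative is F(s) = s**3*(3*log(s) - 1)/3.
Then F(3) - F(1) = (-9 + 27*log(3)) - (-1/3) = -26/3 + 27*log(3).

-26/3 + 27*log(3)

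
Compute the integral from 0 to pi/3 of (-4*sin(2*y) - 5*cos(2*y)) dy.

-3 - 5*sqrt(3)/4

An antiderivative is F(y) = -5*sin(2*y)/2 + 2*cos(2*y).
Then F(pi/3) - F(0) = (-5*sqrt(3)/4 - 1) - (2) = -3 - 5*sqrt(3)/4.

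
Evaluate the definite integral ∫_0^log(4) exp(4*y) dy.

255/4

Let u = exp(y), so du = exp(y) dy. When y = 0, u = 1; when y = log(4), u = 4.
The integral becomes ∫ u**3 du from 1 to 4, with antiderivative u**4/4.
Back in y: F(y) = exp(4*y)/4.
Then F(log(4)) - F(0) = (64) - (1/4) = 255/4.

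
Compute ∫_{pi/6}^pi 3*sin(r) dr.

3*sqrt(3)/2 + 3

An antiderivative is F(r) = -3*cos(r).
Then F(pi) - F(pi/6) = (3) - (-3*sqrt(3)/2) = 3*sqrt(3)/2 + 3.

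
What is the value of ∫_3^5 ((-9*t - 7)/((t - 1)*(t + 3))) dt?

Factor the denominator: t**2 + 2*t - 3 = (t + 3)(t - 1).
Partial fractions: (-9*t - 7)/((t - 1)*(t + 3)) = -5/(t + 3) - 4/(t - 1).
An antiderivative is F(t) = -4*log(t - 1) - 5*log(t + 3).
Then F(5) - F(3) = (-23*log(2)) - (-9*log(2) - 5*log(3)) = -14*log(2) + 5*log(3).

-14*log(2) + 5*log(3)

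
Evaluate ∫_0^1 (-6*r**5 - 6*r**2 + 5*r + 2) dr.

By the power rule, an antiderivative is F(r) = -r**6 - 2*r**3 + 5*r**2/2 + 2*r.
Then F(1) - F(0) = (3/2) - (0) = 3/2.

3/2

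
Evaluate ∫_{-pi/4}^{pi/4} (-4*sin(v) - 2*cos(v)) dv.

An antiderivative is F(v) = -2*sin(v) + 4*cos(v).
Then F(pi/4) - F(-pi/4) = (sqrt(2)) - (3*sqrt(2)) = -2*sqrt(2).

-2*sqrt(2)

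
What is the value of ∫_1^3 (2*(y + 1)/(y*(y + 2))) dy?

Factor the denominator: y**2 + 2*y = (y + 2)y.
Partial fractions: 2*(y + 1)/(y*(y + 2)) = 1/(y + 2) + 1/y.
An antiderivative is F(y) = log(y) + log(y + 2).
Then F(3) - F(1) = (log(15)) - (log(3)) = log(5).

log(5)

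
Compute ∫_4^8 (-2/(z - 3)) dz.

-log(25)

An antiderivative is F(z) = -2*log(z - 3).
Then F(8) - F(4) = (-log(25)) - (0) = -log(25).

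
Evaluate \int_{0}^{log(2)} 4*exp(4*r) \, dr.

Let u = exp(r), so du = exp(r) dr. When r = 0, u = 1; when r = log(2), u = 2.
The integral becomes 4·∫ u**3 du from 1 to 2, with antiderivative u**4.
Back in r: F(r) = exp(4*r).
Then F(log(2)) - F(0) = (16) - (1) = 15.

15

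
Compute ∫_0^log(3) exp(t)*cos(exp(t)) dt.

Let u = exp(t), so du = exp(t) dt. When t = 0, u = 1; when t = log(3), u = 3.
The integral becomes ∫ cos(u) du from 1 to 3, with antiderivative sin(u).
Back in t: F(t) = sin(exp(t)).
Then F(log(3)) - F(0) = (sin(3)) - (sin(1)) = -sin(1) + sin(3).

-sin(1) + sin(3)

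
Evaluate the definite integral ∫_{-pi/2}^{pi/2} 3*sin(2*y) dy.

0

An antiderivative is F(y) = -3*cos(2*y)/2.
Then F(pi/2) - F(-pi/2) = (3/2) - (3/2) = 0.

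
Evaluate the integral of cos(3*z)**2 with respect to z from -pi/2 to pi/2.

pi/2

Use the identity cos^2(3*z) = (1 + cos(6*z))/2.
An antiderivative is F(z) = z/2 + sin(6*z)/12.
Then F(pi/2) - F(-pi/2) = (pi/4) - (-pi/4) = pi/2.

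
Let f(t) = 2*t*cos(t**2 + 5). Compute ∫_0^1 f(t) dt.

sin(6) - sin(5)

Let u = t**2 + 5, so du = 2*t dt. When t = 0, u = 5; when t = 1, u = 6.
The integral becomes ∫ cos(u) du from 5 to 6, with antiderivative sin(u).
Back in t: F(t) = sin(t**2 + 5).
Then F(1) - F(0) = (sin(6)) - (sin(5)) = sin(6) - sin(5).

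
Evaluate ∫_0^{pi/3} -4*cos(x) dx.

-2*sqrt(3)

An antiderivative is F(x) = -4*sin(x).
Then F(pi/3) - F(0) = (-2*sqrt(3)) - (0) = -2*sqrt(3).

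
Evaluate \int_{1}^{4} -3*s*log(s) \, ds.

Integrate by parts once (u = ln s, dv = -3*s ds).
An antiderivative is F(s) = -3*s**2*(2*log(s) - 1)/4.
Then F(4) - F(1) = (12 - 48*log(2)) - (3/4) = 45/4 - 48*log(2).

45/4 - 48*log(2)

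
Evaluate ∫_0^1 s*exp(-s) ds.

Integrate by parts once (u = s, dv = exp(-s) ds).
An antiderivative is F(s) = (-s - 1)*exp(-s).
Then F(1) - F(0) = (-2*exp(-1)) - (-1) = 1 - 2*exp(-1).

1 - 2*exp(-1)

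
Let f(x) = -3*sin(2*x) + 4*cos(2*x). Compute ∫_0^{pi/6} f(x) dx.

-3/4 + sqrt(3)

An antiderivative is F(x) = 2*sin(2*x) + 3*cos(2*x)/2.
Then F(pi/6) - F(0) = (3/4 + sqrt(3)) - (3/2) = -3/4 + sqrt(3).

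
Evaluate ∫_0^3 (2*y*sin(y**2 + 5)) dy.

-cos(14) + cos(5)

Let u = y**2 + 5, so du = 2*y dy. When y = 0, u = 5; when y = 3, u = 14.
The integral becomes ∫ sin(u) du from 5 to 14, with antiderivative -cos(u).
Back in y: F(y) = -cos(y**2 + 5).
Then F(3) - F(0) = (-cos(14)) - (-cos(5)) = -cos(14) + cos(5).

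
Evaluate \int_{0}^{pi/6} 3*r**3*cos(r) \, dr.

-9*sqrt(3) - 3*pi/2 + pi**3/144 + sqrt(3)*pi**2/8 + 18

Integrate by parts 3 times (u = r^3, dv = 3*cos(r) dr).
An antiderivative is F(r) = 3*r**3*sin(r) + 9*r**2*cos(r) - 18*r*sin(r) - 18*cos(r).
Then F(pi/6) - F(0) = (-9*sqrt(3) - 3*pi/2 + pi**3/144 + sqrt(3)*pi**2/8) - (-18) = -9*sqrt(3) - 3*pi/2 + pi**3/144 + sqrt(3)*pi**2/8 + 18.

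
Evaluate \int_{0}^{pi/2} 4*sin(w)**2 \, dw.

pi

Use the identity sin^2(w) = (1 - cos(2*w))/2.
An antiderivative is F(w) = 2*w - sin(2*w).
Then F(pi/2) - F(0) = (pi) - (0) = pi.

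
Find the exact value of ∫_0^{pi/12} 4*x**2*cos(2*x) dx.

Integrate by parts twice (u = x^2, dv = 4*cos(2*x) dx).
An antiderivative is F(x) = 2*x**2*sin(2*x) + 2*x*cos(2*x) - sin(2*x).
Then F(pi/12) - F(0) = (-1/2 + pi**2/144 + sqrt(3)*pi/12) - (0) = -1/2 + pi**2/144 + sqrt(3)*pi/12.

-1/2 + pi**2/144 + sqrt(3)*pi/12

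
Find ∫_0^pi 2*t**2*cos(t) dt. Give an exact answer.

Integrate by parts twice (u = t^2, dv = 2*cos(t) dt).
An antiderivative is F(t) = 2*t**2*sin(t) + 4*t*cos(t) - 4*sin(t).
Then F(pi) - F(0) = (-4*pi) - (0) = -4*pi.

-4*pi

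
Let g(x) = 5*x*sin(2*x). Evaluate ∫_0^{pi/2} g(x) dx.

Integrate by parts once (u = x, dv = 5*sin(2*x) dx).
An antiderivative is F(x) = -5*x*cos(2*x)/2 + 5*sin(2*x)/4.
Then F(pi/2) - F(0) = (5*pi/4) - (0) = 5*pi/4.

5*pi/4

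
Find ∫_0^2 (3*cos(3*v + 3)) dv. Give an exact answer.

-sin(3) + sin(9)

Let u = 3*v + 3, so du = 3 dv. When v = 0, u = 3; when v = 2, u = 9.
The integral becomes ∫ cos(u) du from 3 to 9, with antiderivative sin(u).
Back in v: F(v) = sin(3*v + 3).
Then F(2) - F(0) = (sin(9)) - (sin(3)) = -sin(3) + sin(9).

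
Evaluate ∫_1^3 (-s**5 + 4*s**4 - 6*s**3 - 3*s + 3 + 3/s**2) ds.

-776/15

By the power rule, an antiderivative is F(s) = -s**6/6 + 4*s**5/5 - 3*s**4/2 - 3*s**2/2 + 3*s - 3/s.
Then F(3) - F(1) = (-541/10) - (-71/30) = -776/15.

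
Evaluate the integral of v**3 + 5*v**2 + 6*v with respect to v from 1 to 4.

By the power rule, an antiderivative is F(v) = v**4/4 + 5*v**3/3 + 3*v**2.
Then F(4) - F(1) = (656/3) - (59/12) = 855/4.

855/4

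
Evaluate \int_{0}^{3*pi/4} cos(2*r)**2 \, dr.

Use the identity cos^2(2*r) = (1 + cos(4*r))/2.
An antiderivative is F(r) = r/2 + sin(4*r)/8.
Then F(3*pi/4) - F(0) = (3*pi/8) - (0) = 3*pi/8.

3*pi/8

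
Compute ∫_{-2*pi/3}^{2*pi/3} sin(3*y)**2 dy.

2*pi/3

Use the identity sin^2(3*y) = (1 - cos(6*y))/2.
An antiderivative is F(y) = y/2 - sin(6*y)/12.
Then F(2*pi/3) - F(-2*pi/3) = (pi/3) - (-pi/3) = 2*pi/3.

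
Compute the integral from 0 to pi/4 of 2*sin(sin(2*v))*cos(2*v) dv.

Let u = sin(2*v), so du = 2*cos(2*v) dv. When v = 0, u = 0; when v = pi/4, u = 1.
The integral becomes ∫ sin(u) du from 0 to 1, with antiderivative -cos(u).
Back in v: F(v) = -cos(sin(2*v)).
Then F(pi/4) - F(0) = (-cos(1)) - (-1) = 1 - cos(1).

1 - cos(1)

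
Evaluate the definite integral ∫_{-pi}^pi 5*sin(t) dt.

An antiderivative is F(t) = -5*cos(t).
Then F(pi) - F(-pi) = (5) - (5) = 0.

0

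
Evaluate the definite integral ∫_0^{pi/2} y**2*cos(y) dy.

Integrate by parts twice (u = y^2, dv = cos(y) dy).
An antiderivative is F(y) = y**2*sin(y) + 2*y*cos(y) - 2*sin(y).
Then F(pi/2) - F(0) = (-2 + pi**2/4) - (0) = -2 + pi**2/4.

-2 + pi**2/4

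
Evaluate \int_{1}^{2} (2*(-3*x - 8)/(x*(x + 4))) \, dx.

Factor the denominator: x**2 + 4*x = (x + 4)x.
Partial fractions: 2*(-3*x - 8)/(x*(x + 4)) = -2/(x + 4) - 4/x.
An antiderivative is F(x) = -4*log(x) - 2*log(x + 4).
Then F(2) - F(1) = (-6*log(2) - 2*log(3)) - (-log(25)) = -6*log(2) - 2*log(3) + 2*log(5).

-6*log(2) - 2*log(3) + 2*log(5)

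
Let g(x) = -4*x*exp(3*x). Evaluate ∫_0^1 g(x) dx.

-8*exp(3)/9 - 4/9

Integrate by parts once (u = x, dv = -4*exp(3*x) dx).
An antiderivative is F(x) = (-12*x + 4)*exp(3*x)/9.
Then F(1) - F(0) = (-8*exp(3)/9) - (4/9) = -8*exp(3)/9 - 4/9.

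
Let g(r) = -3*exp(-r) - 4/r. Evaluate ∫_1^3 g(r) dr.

An antiderivative is F(r) = -4*log(r) + 3*exp(-r).
Then F(3) - F(1) = (-4*log(3) + 3*exp(-3)) - (3*exp(-1)) = -4*log(3) - 3*exp(-1) + 3*exp(-3).

-4*log(3) - 3*exp(-1) + 3*exp(-3)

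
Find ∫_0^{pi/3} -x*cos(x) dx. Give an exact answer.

-sqrt(3)*pi/6 + 1/2

Integrate by parts once (u = x, dv = -cos(x) dx).
An antiderivative is F(x) = -x*sin(x) - cos(x).
Then F(pi/3) - F(0) = (-sqrt(3)*pi/6 - 1/2) - (-1) = -sqrt(3)*pi/6 + 1/2.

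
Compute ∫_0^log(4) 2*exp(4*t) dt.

Let u = exp(t), so du = exp(t) dt. When t = 0, u = 1; when t = log(4), u = 4.
The integral becomes 2·∫ u**3 du from 1 to 4, with antiderivative u**4/2.
Back in t: F(t) = exp(4*t)/2.
Then F(log(4)) - F(0) = (128) - (1/2) = 255/2.

255/2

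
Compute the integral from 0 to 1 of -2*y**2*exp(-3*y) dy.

-4/27 + 34*exp(-3)/27

Integrate by parts twice (u = y^2, dv = -2*exp(-3*y) dy).
An antiderivative is F(y) = (18*y**2 + 12*y + 4)*exp(-3*y)/27.
Then F(1) - F(0) = (34*exp(-3)/27) - (4/27) = -4/27 + 34*exp(-3)/27.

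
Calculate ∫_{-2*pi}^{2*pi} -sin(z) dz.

An antiderivative is F(z) = cos(z).
Then F(2*pi) - F(-2*pi) = (1) - (1) = 0.

0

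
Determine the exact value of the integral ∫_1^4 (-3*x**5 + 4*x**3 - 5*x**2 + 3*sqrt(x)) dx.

-3767/2

By the power rule, an antiderivative is F(x) = -x**6/2 + x**4 + 2*x**(3/2) - 5*x**3/3.
Then F(4) - F(1) = (-5648/3) - (5/6) = -3767/2.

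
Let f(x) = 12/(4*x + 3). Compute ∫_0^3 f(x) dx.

3*log(5)

Let u = 4*x + 3, so du = 4 dx. When x = 0, u = 3; when x = 3, u = 15.
The integral becomes 3·∫ 1/u du from 3 to 15, with antiderivative 3*log(u).
Back in x: F(x) = 3*log(4*x + 3).
Then F(3) - F(0) = (3*log(3) + 3*log(5)) - (log(27)) = 3*log(5).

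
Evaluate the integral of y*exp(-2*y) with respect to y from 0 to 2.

Integrate by parts once (u = y, dv = exp(-2*y) dy).
An antiderivative is F(y) = (-2*y - 1)*exp(-2*y)/4.
Then F(2) - F(0) = (-5*exp(-4)/4) - (-1/4) = (-5 + exp(4))*exp(-4)/4.

(-5 + exp(4))*exp(-4)/4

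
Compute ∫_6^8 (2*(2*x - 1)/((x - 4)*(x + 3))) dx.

-4*log(3) + 2*log(2) + 2*log(11)

Factor the denominator: x**2 - x - 12 = (x + 3)(x - 4).
Partial fractions: 2*(2*x - 1)/((x - 4)*(x + 3)) = 2/(x + 3) + 2/(x - 4).
An antiderivative is F(x) = 2*log(x - 4) + 2*log(x + 3).
Then F(8) - F(6) = (4*log(2) + 2*log(11)) - (2*log(2) + 4*log(3)) = -4*log(3) + 2*log(2) + 2*log(11).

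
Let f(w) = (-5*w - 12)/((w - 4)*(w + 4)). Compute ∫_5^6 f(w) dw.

Factor the denominator: w**2 - 16 = (w + 4)(w - 4).
Partial fractions: (-5*w - 12)/((w - 4)*(w + 4)) = -1/(w + 4) - 4/(w - 4).
An antiderivative is F(w) = -4*log(w - 4) - log(w + 4).
Then F(6) - F(5) = (-5*log(2) - log(5)) - (-log(9)) = -5*log(2) - log(5) + 2*log(3).

-5*log(2) - log(5) + 2*log(3)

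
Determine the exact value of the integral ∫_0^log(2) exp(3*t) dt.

7/3

Let u = exp(t), so du = exp(t) dt. When t = 0, u = 1; when t = log(2), u = 2.
The integral becomes ∫ u**2 du from 1 to 2, with antiderivative u**3/3.
Back in t: F(t) = exp(3*t)/3.
Then F(log(2)) - F(0) = (8/3) - (1/3) = 7/3.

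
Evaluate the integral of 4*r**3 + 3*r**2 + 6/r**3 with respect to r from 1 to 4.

5133/16

By the power rule, an antiderivative is F(r) = r**4 + r**3 - 3/r**2.
Then F(4) - F(1) = (5117/16) - (-1) = 5133/16.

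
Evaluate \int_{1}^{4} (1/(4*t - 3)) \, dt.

An antiderivative is F(t) = log(4*t - 3)/4.
Then F(4) - F(1) = (log(13)/4) - (0) = log(13)/4.

log(13)/4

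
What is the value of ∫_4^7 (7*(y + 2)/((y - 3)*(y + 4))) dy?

4*log(2) + 2*log(11)

Factor the denominator: y**2 + y - 12 = (y + 4)(y - 3).
Partial fractions: 7*(y + 2)/((y - 3)*(y + 4)) = 2/(y + 4) + 5/(y - 3).
An antiderivative is F(y) = 5*log(y - 3) + 2*log(y + 4).
Then F(7) - F(4) = (2*log(11) + 10*log(2)) - (log(64)) = 4*log(2) + 2*log(11).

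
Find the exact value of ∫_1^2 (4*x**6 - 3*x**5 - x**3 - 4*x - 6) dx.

709/28

By the power rule, an antiderivative is F(x) = 4*x**7/7 - x**6/2 - x**4/4 - 2*x**2 - 6*x.
Then F(2) - F(1) = (120/7) - (-229/28) = 709/28.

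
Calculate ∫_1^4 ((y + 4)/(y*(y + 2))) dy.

log(8)

Factor the denominator: y**2 + 2*y = (y + 2)y.
Partial fractions: (y + 4)/(y*(y + 2)) = -1/(y + 2) + 2/y.
An antiderivative is F(y) = 2*log(y) - log(y + 2).
Then F(4) - F(1) = (log(8/3)) - (-log(3)) = log(8).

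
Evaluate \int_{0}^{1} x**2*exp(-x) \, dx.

2 - 5*exp(-1)

Integrate by parts twice (u = x^2, dv = exp(-x) dx).
An antiderivative is F(x) = (-x**2 - 2*x - 2)*exp(-x).
Then F(1) - F(0) = (-5*exp(-1)) - (-2) = 2 - 5*exp(-1).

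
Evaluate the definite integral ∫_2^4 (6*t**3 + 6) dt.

By the power rule, an antiderivative is F(t) = 3*t**4/2 + 6*t.
Then F(4) - F(2) = (408) - (36) = 372.

372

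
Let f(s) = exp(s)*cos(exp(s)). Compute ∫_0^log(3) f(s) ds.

-sin(1) + sin(3)

Let u = exp(s), so du = exp(s) ds. When s = 0, u = 1; when s = log(3), u = 3.
The integral becomes ∫ cos(u) du from 1 to 3, with antiderivative sin(u).
Back in s: F(s) = sin(exp(s)).
Then F(log(3)) - F(0) = (sin(3)) - (sin(1)) = -sin(1) + sin(3).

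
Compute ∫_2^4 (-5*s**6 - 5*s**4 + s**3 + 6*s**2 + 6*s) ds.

-86768/7

By the power rule, an antiderivative is F(s) = -5*s**7/7 - s**5 + s**4/4 + 2*s**3 + 3*s**2.
Then F(4) - F(2) = (-87408/7) - (-640/7) = -86768/7.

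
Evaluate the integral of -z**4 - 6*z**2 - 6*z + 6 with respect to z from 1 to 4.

-1788/5

By the power rule, an antiderivative is F(z) = -z**5/5 - 2*z**3 - 3*z**2 + 6*z.
Then F(4) - F(1) = (-1784/5) - (4/5) = -1788/5.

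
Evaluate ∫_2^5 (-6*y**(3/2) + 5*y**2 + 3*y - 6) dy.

-60*sqrt(5) + 48*sqrt(2)/5 + 417/2

By the power rule, an antiderivative is F(y) = -12*y**(5/2)/5 + 5*y**3/3 + 3*y**2/2 - 6*y.
Then F(5) - F(2) = (1295/6 - 60*sqrt(5)) - (22/3 - 48*sqrt(2)/5) = -60*sqrt(5) + 48*sqrt(2)/5 + 417/2.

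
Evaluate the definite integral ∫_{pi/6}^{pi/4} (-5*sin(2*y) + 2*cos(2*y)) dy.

An antiderivative is F(y) = sin(2*y) + 5*cos(2*y)/2.
Then F(pi/4) - F(pi/6) = (1) - (sqrt(3)/2 + 5/4) = -sqrt(3)/2 - 1/4.

-sqrt(3)/2 - 1/4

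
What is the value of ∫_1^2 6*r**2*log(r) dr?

-14/3 + 16*log(2)

Integrate by parts once (u = ln r, dv = 6*r**2 dr).
An antiderivative is F(r) = 2*r**3*(3*log(r) - 1)/3.
Then F(2) - F(1) = (-16/3 + 16*log(2)) - (-2/3) = -14/3 + 16*log(2).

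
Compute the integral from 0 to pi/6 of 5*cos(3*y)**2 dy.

5*pi/12

Use the identity cos^2(3*y) = (1 + cos(6*y))/2.
An antiderivative is F(y) = 5*y/2 + 5*sin(6*y)/12.
Then F(pi/6) - F(0) = (5*pi/12) - (0) = 5*pi/12.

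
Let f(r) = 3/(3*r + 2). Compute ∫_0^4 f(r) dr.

An antiderivative is F(r) = log(3*r + 2).
Then F(4) - F(0) = (log(14)) - (log(2)) = log(7).

log(7)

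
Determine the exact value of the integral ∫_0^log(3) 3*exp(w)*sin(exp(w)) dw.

Let u = exp(w), so du = exp(w) dw. When w = 0, u = 1; when w = log(3), u = 3.
The integral becomes 3·∫ sin(u) du from 1 to 3, with antiderivative -3*cos(u).
Back in w: F(w) = -3*cos(exp(w)).
Then F(log(3)) - F(0) = (-3*cos(3)) - (-3*cos(1)) = 3*cos(1) - 3*cos(3).

3*cos(1) - 3*cos(3)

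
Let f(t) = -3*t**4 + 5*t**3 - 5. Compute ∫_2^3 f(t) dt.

By the power rule, an antiderivative is F(t) = -3*t**5/5 + 5*t**4/4 - 5*t.
Then F(3) - F(2) = (-1191/20) - (-46/5) = -1007/20.

-1007/20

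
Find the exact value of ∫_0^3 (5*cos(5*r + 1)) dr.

-sin(1) + sin(16)

Let u = 5*r + 1, so du = 5 dr. When r = 0, u = 1; when r = 3, u = 16.
The integral becomes ∫ cos(u) du from 1 to 16, with antiderivative sin(u).
Back in r: F(r) = sin(5*r + 1).
Then F(3) - F(0) = (sin(16)) - (sin(1)) = -sin(1) + sin(16).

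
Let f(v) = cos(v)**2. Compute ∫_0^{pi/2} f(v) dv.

Use the identity cos^2(v) = (1 + cos(2*v))/2.
An antiderivative is F(v) = v/2 + sin(2*v)/4.
Then F(pi/2) - F(0) = (pi/4) - (0) = pi/4.

pi/4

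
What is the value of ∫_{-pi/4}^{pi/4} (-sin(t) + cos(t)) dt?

An antiderivative is F(t) = sin(t) + cos(t).
Then F(pi/4) - F(-pi/4) = (sqrt(2)) - (0) = sqrt(2).

sqrt(2)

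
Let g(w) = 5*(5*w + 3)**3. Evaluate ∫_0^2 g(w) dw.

Let u = 5*w + 3, so du = 5 dw. When w = 0, u = 3; when w = 2, u = 13.
The integral becomes ∫ u**3 du from 3 to 13, with antiderivative u**4/4.
Back in w: F(w) = (5*w + 3)**4/4.
Then F(2) - F(0) = (28561/4) - (81/4) = 7120.

7120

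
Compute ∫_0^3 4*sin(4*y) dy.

Let u = 4*y, so du = 4 dy. When y = 0, u = 0; when y = 3, u = 12.
The integral becomes ∫ sin(u) du from 0 to 12, with antiderivative -cos(u).
Back in y: F(y) = -cos(4*y).
Then F(3) - F(0) = (-cos(12)) - (-1) = 1 - cos(12).

1 - cos(12)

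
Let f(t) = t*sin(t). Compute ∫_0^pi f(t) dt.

Integrate by parts once (u = t, dv = sin(t) dt).
An antiderivative is F(t) = -t*cos(t) + sin(t).
Then F(pi) - F(0) = (pi) - (0) = pi.

pi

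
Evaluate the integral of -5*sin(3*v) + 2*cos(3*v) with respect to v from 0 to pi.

An antiderivative is F(v) = 2*sin(3*v)/3 + 5*cos(3*v)/3.
Then F(pi) - F(0) = (-5/3) - (5/3) = -10/3.

-10/3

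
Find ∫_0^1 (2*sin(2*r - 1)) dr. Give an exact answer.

Let u = 2*r - 1, so du = 2 dr. When r = 0, u = -1; when r = 1, u = 1.
The integral becomes ∫ sin(u) du from -1 to 1, with antiderivative -cos(u).
Back in r: F(r) = -cos(2*r - 1).
Then F(1) - F(0) = (-cos(1)) - (-cos(1)) = 0.

0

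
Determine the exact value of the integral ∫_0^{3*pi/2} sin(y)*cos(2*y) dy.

-1/3

Use the identity sin(y)cos(2*y) = [sin(3*y) + sin(-y)]/2.
An antiderivative is F(y) = cos(y)/2 - cos(3*y)/6.
Then F(3*pi/2) - F(0) = (0) - (1/3) = -1/3.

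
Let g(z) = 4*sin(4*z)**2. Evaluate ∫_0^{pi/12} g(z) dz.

Use the identity sin^2(4*z) = (1 - cos(8*z))/2.
An antiderivative is F(z) = 2*z - sin(8*z)/4.
Then F(pi/12) - F(0) = (-sqrt(3)/8 + pi/6) - (0) = -sqrt(3)/8 + pi/6.

-sqrt(3)/8 + pi/6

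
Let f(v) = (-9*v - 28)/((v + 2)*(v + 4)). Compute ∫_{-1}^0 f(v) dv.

Factor the denominator: v**2 + 6*v + 8 = (v + 4)(v + 2).
Partial fractions: (-9*v - 28)/((v + 2)*(v + 4)) = -4/(v + 4) - 5/(v + 2).
An antiderivative is F(v) = -5*log(v + 2) - 4*log(v + 4).
Then F(0) - F(-1) = (-13*log(2)) - (-log(81)) = -13*log(2) + 4*log(3).

-13*log(2) + 4*log(3)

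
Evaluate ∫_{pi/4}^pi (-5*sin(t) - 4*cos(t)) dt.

-5 - sqrt(2)/2

An antiderivative is F(t) = -4*sin(t) + 5*cos(t).
Then F(pi) - F(pi/4) = (-5) - (sqrt(2)/2) = -5 - sqrt(2)/2.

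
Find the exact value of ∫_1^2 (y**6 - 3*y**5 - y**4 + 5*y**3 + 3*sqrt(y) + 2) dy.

-113/140 + 4*sqrt(2)

By the power rule, an antiderivative is F(y) = y**7/7 - y**6/2 - y**5/5 + 5*y**4/4 + 2*y**(3/2) + 2*y.
Then F(2) - F(1) = (136/35 + 4*sqrt(2)) - (657/140) = -113/140 + 4*sqrt(2).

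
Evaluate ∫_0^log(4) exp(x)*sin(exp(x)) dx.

cos(1) - cos(4)

Let u = exp(x), so du = exp(x) dx. When x = 0, u = 1; when x = log(4), u = 4.
The integral becomes ∫ sin(u) du from 1 to 4, with antiderivative -cos(u).
Back in x: F(x) = -cos(exp(x)).
Then F(log(4)) - F(0) = (-cos(4)) - (-cos(1)) = cos(1) - cos(4).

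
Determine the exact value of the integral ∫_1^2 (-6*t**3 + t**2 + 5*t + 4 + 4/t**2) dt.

-20/3

By the power rule, an antiderivative is F(t) = -3*t**4/2 + t**3/3 + 5*t**2/2 + 4*t - 4/t.
Then F(2) - F(1) = (-16/3) - (4/3) = -20/3.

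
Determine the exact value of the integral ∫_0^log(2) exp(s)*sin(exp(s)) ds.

Let u = exp(s), so du = exp(s) ds. When s = 0, u = 1; when s = log(2), u = 2.
The integral becomes ∫ sin(u) du from 1 to 2, with antiderivative -cos(u).
Back in s: F(s) = -cos(exp(s)).
Then F(log(2)) - F(0) = (-cos(2)) - (-cos(1)) = -cos(2) + cos(1).

-cos(2) + cos(1)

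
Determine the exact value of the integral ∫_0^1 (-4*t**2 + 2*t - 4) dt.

By the power rule, an antiderivative is F(t) = -4*t**3/3 + t**2 - 4*t.
Then F(1) - F(0) = (-13/3) - (0) = -13/3.

-13/3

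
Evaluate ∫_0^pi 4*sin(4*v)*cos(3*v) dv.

Use the identity sin(4*v)cos(3*v) = [sin(7*v) + sin(v)]/2.
An antiderivative is F(v) = -2*cos(v) - 2*cos(7*v)/7.
Then F(pi) - F(0) = (16/7) - (-16/7) = 32/7.

32/7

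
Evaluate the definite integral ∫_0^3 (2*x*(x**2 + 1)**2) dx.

Let u = x**2 + 1, so du = 2*x dx. When x = 0, u = 1; when x = 3, u = 10.
The integral becomes ∫ u**2 du from 1 to 10, with antiderivative u**3/3.
Back in x: F(x) = (x**2 + 1)**3/3.
Then F(3) - F(0) = (1000/3) - (1/3) = 333.

333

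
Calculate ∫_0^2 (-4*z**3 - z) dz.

By the power rule, an antiderivative is F(z) = -z**4 - z**2/2.
Then F(2) - F(0) = (-18) - (0) = -18.

-18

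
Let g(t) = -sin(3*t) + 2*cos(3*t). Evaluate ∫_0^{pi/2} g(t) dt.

An antiderivative is F(t) = 2*sin(3*t)/3 + cos(3*t)/3.
Then F(pi/2) - F(0) = (-2/3) - (1/3) = -1.

-1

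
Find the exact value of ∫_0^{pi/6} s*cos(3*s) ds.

-1/9 + pi/18

Integrate by parts once (u = s, dv = cos(3*s) ds).
An antiderivative is F(s) = s*sin(3*s)/3 + cos(3*s)/9.
Then F(pi/6) - F(0) = (pi/18) - (1/9) = -1/9 + pi/18.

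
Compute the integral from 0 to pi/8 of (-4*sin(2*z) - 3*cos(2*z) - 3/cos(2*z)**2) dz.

An antiderivative is F(z) = -3*sin(2*z)/2 + 2*cos(2*z) - 3*tan(2*z)/2.
Then F(pi/8) - F(0) = (-3/2 + sqrt(2)/4) - (2) = -7/2 + sqrt(2)/4.

-7/2 + sqrt(2)/4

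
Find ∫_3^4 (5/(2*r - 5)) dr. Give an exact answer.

An antiderivative is F(r) = 5*log(2*r - 5)/2.
Then F(4) - F(3) = (5*log(3)/2) - (0) = 5*log(3)/2.

5*log(3)/2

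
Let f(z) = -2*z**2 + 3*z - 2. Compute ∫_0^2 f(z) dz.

By the power rule, an antiderivative is F(z) = -2*z**3/3 + 3*z**2/2 - 2*z.
Then F(2) - F(0) = (-10/3) - (0) = -10/3.

-10/3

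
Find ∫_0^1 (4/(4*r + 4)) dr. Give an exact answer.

log(2)

An antiderivative is F(r) = log(4*r + 4).
Then F(1) - F(0) = (log(8)) - (log(4)) = log(2).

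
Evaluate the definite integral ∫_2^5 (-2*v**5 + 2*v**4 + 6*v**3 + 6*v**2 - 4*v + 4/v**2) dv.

-28431/10

By the power rule, an antiderivative is F(v) = -v**6/3 + 2*v**5/5 + 3*v**4/2 + 2*v**3 - 2*v**2 - 4/v.
Then F(5) - F(2) = (-84649/30) - (322/15) = -28431/10.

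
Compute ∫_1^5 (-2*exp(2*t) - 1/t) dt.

An antiderivative is F(t) = -exp(2*t) - log(t).
Then F(5) - F(1) = (-exp(10) - log(5)) - (-exp(2)) = -exp(10) - log(5) + exp(2).

-exp(10) - log(5) + exp(2)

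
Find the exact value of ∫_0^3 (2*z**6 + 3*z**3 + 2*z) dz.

By the power rule, an antiderivative is F(z) = 2*z**7/7 + 3*z**4/4 + z**2.
Then F(3) - F(0) = (19449/28) - (0) = 19449/28.

19449/28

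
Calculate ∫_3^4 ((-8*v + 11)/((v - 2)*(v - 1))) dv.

-3*log(3) - 2*log(2)

Factor the denominator: v**2 - 3*v + 2 = (v - 1)(v - 2).
Partial fractions: (-8*v + 11)/((v - 2)*(v - 1)) = -3/(v - 1) - 5/(v - 2).
An antiderivative is F(v) = -5*log(v - 2) - 3*log(v - 1).
Then F(4) - F(3) = (-5*log(2) - 3*log(3)) - (-log(8)) = -3*log(3) - 2*log(2).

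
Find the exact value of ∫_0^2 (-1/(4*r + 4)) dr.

An antiderivative is F(r) = -log(4*r + 4)/4.
Then F(2) - F(0) = (-log(12)/4) - (-log(2)/2) = -log(3)/4.

-log(3)/4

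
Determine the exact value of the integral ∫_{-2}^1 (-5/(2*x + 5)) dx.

An antiderivative is F(x) = -5*log(2*x + 5)/2.
Then F(1) - F(-2) = (-5*log(7)/2) - (0) = -5*log(7)/2.

-5*log(7)/2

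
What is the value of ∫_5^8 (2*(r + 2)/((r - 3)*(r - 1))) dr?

Factor the denominator: r**2 - 4*r + 3 = (r - 1)(r - 3).
Partial fractions: 2*(r + 2)/((r - 3)*(r - 1)) = -3/(r - 1) + 5/(r - 3).
An antiderivative is F(r) = 5*log(r - 3) - 3*log(r - 1).
Then F(8) - F(5) = (-3*log(7) + 5*log(5)) - (-log(2)) = -3*log(7) + log(2) + 5*log(5).

-3*log(7) + log(2) + 5*log(5)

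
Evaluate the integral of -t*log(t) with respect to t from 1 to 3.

2 - 9*log(3)/2

Integrate by parts once (u = ln t, dv = -t dt).
An antiderivative is F(t) = -t**2*(2*log(t) - 1)/4.
Then F(3) - F(1) = (9/4 - 9*log(3)/2) - (1/4) = 2 - 9*log(3)/2.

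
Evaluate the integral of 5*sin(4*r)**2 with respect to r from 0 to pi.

Use the identity sin^2(4*r) = (1 - cos(8*r))/2.
An antiderivative is F(r) = 5*r/2 - 5*sin(8*r)/16.
Then F(pi) - F(0) = (5*pi/2) - (0) = 5*pi/2.

5*pi/2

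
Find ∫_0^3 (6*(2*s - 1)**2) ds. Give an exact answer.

Let u = 2*s - 1, so du = 2 ds. When s = 0, u = -1; when s = 3, u = 5.
The integral becomes 3·∫ u**2 du from -1 to 5, with antiderivative u**3.
Back in s: F(s) = (2*s - 1)**3.
Then F(3) - F(0) = (125) - (-1) = 126.

126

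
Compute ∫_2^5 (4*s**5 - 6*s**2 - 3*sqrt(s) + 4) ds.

By the power rule, an antiderivative is F(s) = 2*s**6/3 - 2*s**(3/2) - 2*s**3 + 4*s.
Then F(5) - F(2) = (30560/3 - 10*sqrt(5)) - (104/3 - 4*sqrt(2)) = -10*sqrt(5) + 4*sqrt(2) + 10152.

-10*sqrt(5) + 4*sqrt(2) + 10152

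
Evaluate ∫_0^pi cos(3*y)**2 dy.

Use the identity cos^2(3*y) = (1 + cos(6*y))/2.
An antiderivative is F(y) = y/2 + sin(6*y)/12.
Then F(pi) - F(0) = (pi/2) - (0) = pi/2.

pi/2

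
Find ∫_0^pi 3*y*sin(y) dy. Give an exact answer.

Integrate by parts once (u = y, dv = 3*sin(y) dy).
An antiderivative is F(y) = -3*y*cos(y) + 3*sin(y).
Then F(pi) - F(0) = (3*pi) - (0) = 3*pi.

3*pi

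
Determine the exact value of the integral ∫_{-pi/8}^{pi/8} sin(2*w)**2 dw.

Use the identity sin^2(2*w) = (1 - cos(4*w))/2.
An antiderivative is F(w) = w/2 - sin(4*w)/8.
Then F(pi/8) - F(-pi/8) = (-1/8 + pi/16) - (1/8 - pi/16) = -1/4 + pi/8.

-1/4 + pi/8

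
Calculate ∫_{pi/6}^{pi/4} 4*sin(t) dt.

-2*sqrt(2) + 2*sqrt(3)

An antiderivative is F(t) = -4*cos(t).
Then F(pi/4) - F(pi/6) = (-2*sqrt(2)) - (-2*sqrt(3)) = -2*sqrt(2) + 2*sqrt(3).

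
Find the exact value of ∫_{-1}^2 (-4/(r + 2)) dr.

-8*log(2)

An antiderivative is F(r) = -4*log(r + 2).
Then F(2) - F(-1) = (-8*log(2)) - (0) = -8*log(2).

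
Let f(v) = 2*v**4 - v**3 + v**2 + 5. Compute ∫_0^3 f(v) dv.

By the power rule, an antiderivative is F(v) = 2*v**5/5 - v**4/4 + v**3/3 + 5*v.
Then F(3) - F(0) = (2019/20) - (0) = 2019/20.

2019/20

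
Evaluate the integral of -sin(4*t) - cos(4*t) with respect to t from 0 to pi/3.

-3/8 + sqrt(3)/8

An antiderivative is F(t) = -sin(4*t)/4 + cos(4*t)/4.
Then F(pi/3) - F(0) = (-1/8 + sqrt(3)/8) - (1/4) = -3/8 + sqrt(3)/8.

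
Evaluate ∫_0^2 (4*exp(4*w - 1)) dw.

Let u = 4*w - 1, so du = 4 dw. When w = 0, u = -1; when w = 2, u = 7.
The integral becomes ∫ exp(u) du from -1 to 7, with antiderivative exp(u).
Back in w: F(w) = exp(4*w - 1).
Then F(2) - F(0) = (exp(7)) - (exp(-1)) = -(1 - exp(8))*exp(-1).

-(1 - exp(8))*exp(-1)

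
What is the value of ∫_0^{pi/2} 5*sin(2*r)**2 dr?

5*pi/4

Use the identity sin^2(2*r) = (1 - cos(4*r))/2.
An antiderivative is F(r) = 5*r/2 - 5*sin(4*r)/8.
Then F(pi/2) - F(0) = (5*pi/4) - (0) = 5*pi/4.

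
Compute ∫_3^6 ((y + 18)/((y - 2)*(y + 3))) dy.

Factor the denominator: y**2 + y - 6 = (y + 3)(y - 2).
Partial fractions: (y + 18)/((y - 2)*(y + 3)) = -3/(y + 3) + 4/(y - 2).
An antiderivative is F(y) = 4*log(y - 2) - 3*log(y + 3).
Then F(6) - F(3) = (-6*log(3) + 8*log(2)) - (-3*log(3) - 3*log(2)) = -3*log(3) + 11*log(2).

-3*log(3) + 11*log(2)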